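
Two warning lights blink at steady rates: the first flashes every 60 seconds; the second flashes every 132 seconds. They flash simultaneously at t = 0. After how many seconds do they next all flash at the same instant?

The first simultaneous occurrence is after LCM of the individual periods.
60 = 2^2 × 3 × 5
132 = 2^2 × 3 × 11
LCM(60, 132) = 2^2 × 3 × 5 × 11 = 660.

660 seconds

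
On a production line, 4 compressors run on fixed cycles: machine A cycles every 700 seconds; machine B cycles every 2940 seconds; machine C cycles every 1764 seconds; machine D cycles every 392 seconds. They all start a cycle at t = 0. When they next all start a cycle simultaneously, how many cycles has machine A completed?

126 cycles

The first common completion time is the LCM of the periods.
700 = 2^2 × 5^2 × 7
2940 = 2^2 × 3 × 5 × 7^2
1764 = 2^2 × 3^2 × 7^2
392 = 2^3 × 7^2
LCM(700, 2940, 1764, 392) = 2^3 × 3^2 × 5^2 × 7^2 = 88200.
Cycles for period 700: 88200 / 700 = 126.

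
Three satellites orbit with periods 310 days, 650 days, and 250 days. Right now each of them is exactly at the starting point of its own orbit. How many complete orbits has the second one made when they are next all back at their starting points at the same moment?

155 orbits

They are all back at their starting positions together after one LCM of the periods.
310 = 2 × 5 × 31
650 = 2 × 5^2 × 13
250 = 2 × 5^3
LCM(310, 650, 250) = 2 × 5^3 × 13 × 31 = 100750.
Orbits for period 650: 100750 / 650 = 155.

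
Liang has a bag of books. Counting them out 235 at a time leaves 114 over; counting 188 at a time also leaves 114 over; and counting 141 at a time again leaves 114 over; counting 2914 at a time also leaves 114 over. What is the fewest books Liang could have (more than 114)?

87534

N − 114 must be a common multiple of 235, 188, 141, and 2914.
235 = 5 × 47
188 = 2^2 × 47
141 = 3 × 47
2914 = 2 × 31 × 47
LCM(235, 188, 141, 2914) = 2^2 × 3 × 5 × 31 × 47 = 87420.
Smallest N > 114 is LCM + 114 = 87420 + 114 = 87534.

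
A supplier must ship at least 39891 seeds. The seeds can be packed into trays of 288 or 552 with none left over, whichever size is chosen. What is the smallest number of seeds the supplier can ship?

46368

The number of seeds must be a common multiple of 288 and 552, so a multiple of their LCM.
288 = 2^5 × 3^2
552 = 2^3 × 3 × 23
LCM(288, 552) = 2^5 × 3^2 × 23 = 6624.
Smallest multiple of 6624 that is ≥ 39891: ⌈39891/6624⌉ × 6624 = 7 × 6624 = 46368.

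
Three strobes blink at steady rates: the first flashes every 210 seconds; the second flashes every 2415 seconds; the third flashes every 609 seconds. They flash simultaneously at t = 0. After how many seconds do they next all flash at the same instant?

140070 seconds

The first simultaneous occurrence is after LCM of the individual periods.
210 = 2 × 3 × 5 × 7
2415 = 3 × 5 × 7 × 23
609 = 3 × 7 × 29
LCM(210, 2415, 609) = 2 × 3 × 5 × 7 × 23 × 29 = 140070.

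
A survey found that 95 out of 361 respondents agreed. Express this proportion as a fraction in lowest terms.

5/19

95 = 5 × 19
361 = 19^2
gcd(95, 361) = 19.
Divide numerator and denominator by 19: 95/361 = 5/19.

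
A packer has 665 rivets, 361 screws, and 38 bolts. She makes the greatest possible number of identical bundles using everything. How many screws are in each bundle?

Number of bundles = gcd(665, 361, 38).
665 = 5 × 7 × 19
361 = 19^2
38 = 2 × 19
gcd(665, 361, 38) = 19.
screws per bundle = 361 / 19 = 19.

19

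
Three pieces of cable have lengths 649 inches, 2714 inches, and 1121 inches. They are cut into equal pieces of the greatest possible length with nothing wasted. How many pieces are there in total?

Piece length = gcd(649, 2714, 1121).
649 = 11 × 59
2714 = 2 × 23 × 59
1121 = 19 × 59
gcd(649, 2714, 1121) = 59.
Total pieces = 649/59 + 2714/59 + 1121/59 = 11 + 46 + 19 = 76.

76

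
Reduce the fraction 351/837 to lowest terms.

13/31

351 = 3^3 × 13
837 = 3^3 × 31
gcd(351, 837) = 3^3 = 27.
Divide numerator and denominator by 27: 351/837 = 13/31.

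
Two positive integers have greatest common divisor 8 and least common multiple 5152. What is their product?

For any two positive integers, gcd × lcm = product = 8 × 5152 = 41216.

41216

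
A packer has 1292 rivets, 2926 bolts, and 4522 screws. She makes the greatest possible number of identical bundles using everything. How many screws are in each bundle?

Number of bundles = gcd(1292, 2926, 4522).
1292 = 2^2 × 17 × 19
2926 = 2 × 7 × 11 × 19
4522 = 2 × 7 × 17 × 19
gcd(1292, 2926, 4522) = 2 × 19 = 38.
screws per bundle = 4522 / 38 = 119.

119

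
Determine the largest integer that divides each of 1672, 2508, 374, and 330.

1672 = 2^3 × 11 × 19
2508 = 2^2 × 3 × 11 × 19
374 = 2 × 11 × 17
330 = 2 × 3 × 5 × 11
gcd(1672, 2508, 374, 330) = 2 × 11 = 22.

22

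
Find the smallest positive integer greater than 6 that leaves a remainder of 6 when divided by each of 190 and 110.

2096

N − 6 must be a common multiple of 190 and 110.
190 = 2 × 5 × 19
110 = 2 × 5 × 11
LCM(190, 110) = 2 × 5 × 11 × 19 = 2090.
Smallest N > 6 is LCM + 6 = 2090 + 6 = 2096.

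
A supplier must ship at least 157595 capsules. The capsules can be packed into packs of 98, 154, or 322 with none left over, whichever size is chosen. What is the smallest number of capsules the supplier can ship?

173558

The number of capsules must be a common multiple of 98, 154, and 322, so a multiple of their LCM.
98 = 2 × 7^2
154 = 2 × 7 × 11
322 = 2 × 7 × 23
LCM(98, 154, 322) = 2 × 7^2 × 11 × 23 = 24794.
Smallest multiple of 24794 that is ≥ 157595: ⌈157595/24794⌉ × 24794 = 7 × 24794 = 173558.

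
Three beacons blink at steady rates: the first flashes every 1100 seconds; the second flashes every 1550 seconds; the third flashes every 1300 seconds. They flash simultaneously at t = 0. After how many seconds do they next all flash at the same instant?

We need the least common multiple of the intervals.
1100 = 2^2 × 5^2 × 11
1550 = 2 × 5^2 × 31
1300 = 2^2 × 5^2 × 13
LCM(1100, 1550, 1300) = 2^2 × 5^2 × 11 × 13 × 31 = 443300.

443300 seconds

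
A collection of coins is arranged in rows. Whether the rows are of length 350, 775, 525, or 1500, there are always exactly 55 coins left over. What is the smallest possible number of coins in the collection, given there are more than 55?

325555

N − 55 must be a common multiple of 350, 775, 525, and 1500.
350 = 2 × 5^2 × 7
775 = 5^2 × 31
525 = 3 × 5^2 × 7
1500 = 2^2 × 3 × 5^3
LCM(350, 775, 525, 1500) = 2^2 × 3 × 5^3 × 7 × 31 = 325500.
Smallest N > 55 is LCM + 55 = 325500 + 55 = 325555.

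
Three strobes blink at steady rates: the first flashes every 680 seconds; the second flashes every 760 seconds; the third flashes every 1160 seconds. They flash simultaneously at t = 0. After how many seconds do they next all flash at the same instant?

They coincide at every common multiple of the periods; the first is the LCM.
680 = 2^3 × 5 × 17
760 = 2^3 × 5 × 19
1160 = 2^3 × 5 × 29
LCM(680, 760, 1160) = 2^3 × 5 × 17 × 19 × 29 = 374680.

374680 seconds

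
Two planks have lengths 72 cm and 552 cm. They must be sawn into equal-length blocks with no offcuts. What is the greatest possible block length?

By the Euclidean algorithm:
552 = 7 × 72 + 48
72 = 1 × 48 + 24
48 = 2 × 24 + 0
gcd(72, 552) = 24.

24 cm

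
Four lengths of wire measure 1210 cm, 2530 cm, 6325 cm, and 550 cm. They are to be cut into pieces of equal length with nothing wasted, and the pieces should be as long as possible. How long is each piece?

Each piece length must divide every original length, so the longest possible is gcd(1210, 2530, 6325, 550).
1210 = 2 × 5 × 11^2
2530 = 2 × 5 × 11 × 23
6325 = 5^2 × 11 × 23
550 = 2 × 5^2 × 11
gcd(1210, 2530, 6325, 550) = 5 × 11 = 55.

55 cm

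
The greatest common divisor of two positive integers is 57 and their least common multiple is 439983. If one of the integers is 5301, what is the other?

For two integers, gcd × lcm = product, so the other is (57 × 439983) / 5301 = 25079031 / 5301 = 4731.

4731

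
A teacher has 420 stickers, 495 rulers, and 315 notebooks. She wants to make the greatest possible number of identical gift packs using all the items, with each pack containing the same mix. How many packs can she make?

15 packs

The pack count must divide each quantity, so the greatest is gcd(420, 495, 315).
420 = 2^2 × 3 × 5 × 7
495 = 3^2 × 5 × 11
315 = 3^2 × 5 × 7
gcd(420, 495, 315) = 3 × 5 = 15.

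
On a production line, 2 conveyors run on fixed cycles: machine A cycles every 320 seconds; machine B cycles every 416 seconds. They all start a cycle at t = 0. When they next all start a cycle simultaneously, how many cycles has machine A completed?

13 cycles

They are all back at their starting positions together after one LCM of the periods.
320 = 2^6 × 5
416 = 2^5 × 13
LCM(320, 416) = 2^6 × 5 × 13 = 4160.
Cycles for period 320: 4160 / 320 = 13.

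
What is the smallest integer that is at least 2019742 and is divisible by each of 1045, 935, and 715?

2078505

The integer must be a common multiple of 1045, 935, and 715, so a multiple of their LCM.
1045 = 5 × 11 × 19
935 = 5 × 11 × 17
715 = 5 × 11 × 13
LCM(1045, 935, 715) = 5 × 11 × 13 × 17 × 19 = 230945.
Smallest multiple of 230945 that is ≥ 2019742: ⌈2019742/230945⌉ × 230945 = 9 × 230945 = 2078505.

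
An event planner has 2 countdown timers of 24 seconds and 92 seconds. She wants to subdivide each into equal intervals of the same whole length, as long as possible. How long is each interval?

4 seconds

The interval must divide each timer length; the longest such is the gcd.
24 = 2^3 × 3
92 = 2^2 × 23
gcd(24, 92) = 2^2 = 4.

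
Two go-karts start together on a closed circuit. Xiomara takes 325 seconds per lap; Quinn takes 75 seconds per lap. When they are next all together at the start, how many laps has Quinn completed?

13 laps

They are all back at their starting positions together after one LCM of the periods.
325 = 5^2 × 13
75 = 3 × 5^2
LCM(325, 75) = 3 × 5^2 × 13 = 975.
Laps for period 75: 975 / 75 = 13.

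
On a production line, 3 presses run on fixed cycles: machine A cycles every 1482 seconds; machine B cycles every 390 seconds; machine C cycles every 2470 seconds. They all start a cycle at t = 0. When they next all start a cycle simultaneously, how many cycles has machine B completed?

19 cycles

The first common completion time is the LCM of the periods.
1482 = 2 × 3 × 13 × 19
390 = 2 × 3 × 5 × 13
2470 = 2 × 5 × 13 × 19
LCM(1482, 390, 2470) = 2 × 3 × 5 × 13 × 19 = 7410.
Cycles for period 390: 7410 / 390 = 19.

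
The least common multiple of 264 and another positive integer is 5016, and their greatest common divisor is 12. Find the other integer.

gcd × lcm = product of the two integers, so the other integer is (12 × 5016) / 264 = 228.

228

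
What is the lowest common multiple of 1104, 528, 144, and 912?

1104 = 2^4 × 3 × 23
528 = 2^4 × 3 × 11
144 = 2^4 × 3^2
912 = 2^4 × 3 × 19
LCM(1104, 528, 144, 912) = 2^4 × 3^2 × 11 × 19 × 23 = 692208.

692208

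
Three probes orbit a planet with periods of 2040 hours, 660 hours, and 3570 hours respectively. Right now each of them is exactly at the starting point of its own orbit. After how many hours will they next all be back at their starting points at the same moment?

157080 hours

We need the least common multiple of the intervals.
2040 = 2^3 × 3 × 5 × 17
660 = 2^2 × 3 × 5 × 11
3570 = 2 × 3 × 5 × 7 × 17
LCM(2040, 660, 3570) = 2^3 × 3 × 5 × 7 × 11 × 17 = 157080.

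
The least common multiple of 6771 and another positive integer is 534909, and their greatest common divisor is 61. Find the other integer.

4819

gcd × lcm = product of the two integers, so the other integer is (61 × 534909) / 6771 = 4819.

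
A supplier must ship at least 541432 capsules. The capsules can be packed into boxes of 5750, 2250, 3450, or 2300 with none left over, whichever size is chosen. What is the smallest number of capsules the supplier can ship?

The number of capsules must be a common multiple of 5750, 2250, 3450, and 2300, so a multiple of their LCM.
5750 = 2 × 5^3 × 23
2250 = 2 × 3^2 × 5^3
3450 = 2 × 3 × 5^2 × 23
2300 = 2^2 × 5^2 × 23
LCM(5750, 2250, 3450, 2300) = 2^2 × 3^2 × 5^3 × 23 = 103500.
Smallest multiple of 103500 that is ≥ 541432: ⌈541432/103500⌉ × 103500 = 6 × 103500 = 621000.

621000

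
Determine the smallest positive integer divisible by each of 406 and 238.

6902

406 = 2 × 7 × 29
238 = 2 × 7 × 17
LCM(406, 238) = 2 × 7 × 17 × 29 = 6902.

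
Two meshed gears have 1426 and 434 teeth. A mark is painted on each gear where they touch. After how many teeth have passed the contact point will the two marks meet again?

They coincide at every common multiple of the periods; the first is the LCM.
1426 = 2 × 23 × 31
434 = 2 × 7 × 31
LCM(1426, 434) = 2 × 7 × 23 × 31 = 9982.

9982 teeth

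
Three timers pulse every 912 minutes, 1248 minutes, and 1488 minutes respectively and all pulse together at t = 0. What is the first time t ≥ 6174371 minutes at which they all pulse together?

6615648 minutes

Joint pulses occur at multiples of LCM(912, 1248, 1488).
912 = 2^4 × 3 × 19
1248 = 2^5 × 3 × 13
1488 = 2^4 × 3 × 31
LCM(912, 1248, 1488) = 2^5 × 3 × 13 × 19 × 31 = 735072.
Smallest multiple of 735072 that is ≥ 6174371: ⌈6174371/735072⌉ × 735072 = 9 × 735072 = 6615648.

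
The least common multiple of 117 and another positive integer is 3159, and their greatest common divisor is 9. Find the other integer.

gcd × lcm = product of the two integers, so the other integer is (9 × 3159) / 117 = 243.

243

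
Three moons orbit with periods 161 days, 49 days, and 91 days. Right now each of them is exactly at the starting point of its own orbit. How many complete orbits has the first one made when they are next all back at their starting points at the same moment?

91 orbits

They are all back at their starting positions together after one LCM of the periods.
161 = 7 × 23
49 = 7^2
91 = 7 × 13
LCM(161, 49, 91) = 7^2 × 13 × 23 = 14651.
Orbits for period 161: 14651 / 161 = 91.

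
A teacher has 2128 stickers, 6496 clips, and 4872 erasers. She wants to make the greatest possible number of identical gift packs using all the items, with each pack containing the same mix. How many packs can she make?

56 packs

The pack count must divide each quantity, so the greatest is gcd(2128, 6496, 4872).
2128 = 2^4 × 7 × 19
6496 = 2^5 × 7 × 29
4872 = 2^3 × 3 × 7 × 29
gcd(2128, 6496, 4872) = 2^3 × 7 = 56.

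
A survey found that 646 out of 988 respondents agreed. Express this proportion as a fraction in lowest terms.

646 = 2 × 17 × 19
988 = 2^2 × 13 × 19
gcd(646, 988) = 2 × 19 = 38.
Divide numerator and denominator by 38: 646/988 = 17/26.

17/26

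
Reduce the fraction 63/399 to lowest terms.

3/19

63 = 3^2 × 7
399 = 3 × 7 × 19
gcd(63, 399) = 3 × 7 = 21.
Divide numerator and denominator by 21: 63/399 = 3/19.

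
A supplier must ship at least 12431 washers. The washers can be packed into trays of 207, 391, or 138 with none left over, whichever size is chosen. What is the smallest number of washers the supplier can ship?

The number of washers must be a common multiple of 207, 391, and 138, so a multiple of their LCM.
207 = 3^2 × 23
391 = 17 × 23
138 = 2 × 3 × 23
LCM(207, 391, 138) = 2 × 3^2 × 17 × 23 = 7038.
Smallest multiple of 7038 that is ≥ 12431: ⌈12431/7038⌉ × 7038 = 2 × 7038 = 14076.

14076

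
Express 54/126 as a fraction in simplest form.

54 = 2 × 3^3
126 = 2 × 3^2 × 7
gcd(54, 126) = 2 × 3^2 = 18.
Divide numerator and denominator by 18: 54/126 = 3/7.

3/7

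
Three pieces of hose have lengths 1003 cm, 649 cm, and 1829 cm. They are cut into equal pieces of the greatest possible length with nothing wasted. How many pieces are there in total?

59

Piece length = gcd(1003, 649, 1829).
1003 = 17 × 59
649 = 11 × 59
1829 = 31 × 59
gcd(1003, 649, 1829) = 59.
Total pieces = 1003/59 + 649/59 + 1829/59 = 17 + 11 + 31 = 59.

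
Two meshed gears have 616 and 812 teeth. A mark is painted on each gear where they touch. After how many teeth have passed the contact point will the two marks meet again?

We need the least common multiple of the intervals.
616 = 2^3 × 7 × 11
812 = 2^2 × 7 × 29
LCM(616, 812) = 2^3 × 7 × 11 × 29 = 17864.

17864 teeth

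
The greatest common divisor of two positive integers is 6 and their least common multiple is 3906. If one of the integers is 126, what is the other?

186

For two integers, gcd × lcm = product, so the other is (6 × 3906) / 126 = 23436 / 126 = 186.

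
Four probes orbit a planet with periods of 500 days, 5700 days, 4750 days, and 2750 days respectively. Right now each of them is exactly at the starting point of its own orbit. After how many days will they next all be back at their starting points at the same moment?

313500 days

The first simultaneous occurrence is after LCM of the individual periods.
500 = 2^2 × 5^3
5700 = 2^2 × 3 × 5^2 × 19
4750 = 2 × 5^3 × 19
2750 = 2 × 5^3 × 11
LCM(500, 5700, 4750, 2750) = 2^2 × 3 × 5^3 × 11 × 19 = 313500.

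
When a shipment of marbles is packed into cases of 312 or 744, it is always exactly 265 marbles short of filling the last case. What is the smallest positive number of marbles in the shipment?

Being 265 short of a full case of size k means N ≡ −265 (mod k), i.e. N + 265 is a multiple of each size.
312 = 2^3 × 3 × 13
744 = 2^3 × 3 × 31
LCM(312, 744) = 2^3 × 3 × 13 × 31 = 9672.
Smallest positive N is 9672 − 265 = 9407.

9407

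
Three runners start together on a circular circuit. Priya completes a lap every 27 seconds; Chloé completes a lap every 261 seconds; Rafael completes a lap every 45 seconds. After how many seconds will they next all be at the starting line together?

The first simultaneous occurrence is after LCM of the individual periods.
27 = 3^3
261 = 3^2 × 29
45 = 3^2 × 5
LCM(27, 261, 45) = 3^3 × 5 × 29 = 3915.

3915 seconds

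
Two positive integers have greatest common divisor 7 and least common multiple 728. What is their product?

For any two positive integers, gcd × lcm = product = 7 × 728 = 5096.

5096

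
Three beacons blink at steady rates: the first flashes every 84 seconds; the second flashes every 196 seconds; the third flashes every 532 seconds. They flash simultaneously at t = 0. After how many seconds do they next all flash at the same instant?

11172 seconds

We need the least common multiple of the intervals.
84 = 2^2 × 3 × 7
196 = 2^2 × 7^2
532 = 2^2 × 7 × 19
LCM(84, 196, 532) = 2^2 × 3 × 7^2 × 19 = 11172.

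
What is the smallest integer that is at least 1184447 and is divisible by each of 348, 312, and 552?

The integer must be a common multiple of 348, 312, and 552, so a multiple of their LCM.
348 = 2^2 × 3 × 29
312 = 2^3 × 3 × 13
552 = 2^3 × 3 × 23
LCM(348, 312, 552) = 2^3 × 3 × 13 × 23 × 29 = 208104.
Smallest multiple of 208104 that is ≥ 1184447: ⌈1184447/208104⌉ × 208104 = 6 × 208104 = 1248624.

1248624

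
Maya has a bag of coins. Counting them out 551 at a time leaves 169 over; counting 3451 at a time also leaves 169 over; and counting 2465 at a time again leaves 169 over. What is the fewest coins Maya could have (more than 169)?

N − 169 must be a common multiple of 551, 3451, and 2465.
551 = 19 × 29
3451 = 7 × 17 × 29
2465 = 5 × 17 × 29
LCM(551, 3451, 2465) = 5 × 7 × 17 × 19 × 29 = 327845.
Smallest N > 169 is LCM + 169 = 327845 + 169 = 328014.

328014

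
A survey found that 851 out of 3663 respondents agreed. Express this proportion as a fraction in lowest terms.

23/99

851 = 23 × 37
3663 = 3^2 × 11 × 37
gcd(851, 3663) = 37.
Divide numerator and denominator by 37: 851/3663 = 23/99.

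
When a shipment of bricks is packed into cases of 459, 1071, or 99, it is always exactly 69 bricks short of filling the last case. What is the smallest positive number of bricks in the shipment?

35274

Being 69 short of a full case of size k means N ≡ −69 (mod k), i.e. N + 69 is a multiple of each size.
459 = 3^3 × 17
1071 = 3^2 × 7 × 17
99 = 3^2 × 11
LCM(459, 1071, 99) = 3^3 × 7 × 11 × 17 = 35343.
Smallest positive N is 35343 − 69 = 35274.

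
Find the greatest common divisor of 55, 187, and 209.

11

55 = 5 × 11
187 = 11 × 17
209 = 11 × 19
gcd(55, 187, 209) = 11.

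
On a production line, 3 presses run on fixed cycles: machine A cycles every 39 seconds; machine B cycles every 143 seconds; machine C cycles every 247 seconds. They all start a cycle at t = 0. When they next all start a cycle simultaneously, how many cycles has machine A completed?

209 cycles

All finish a whole number of cycles simultaneously at t = LCM of the periods.
39 = 3 × 13
143 = 11 × 13
247 = 13 × 19
LCM(39, 143, 247) = 3 × 11 × 13 × 19 = 8151.
Cycles for period 39: 8151 / 39 = 209.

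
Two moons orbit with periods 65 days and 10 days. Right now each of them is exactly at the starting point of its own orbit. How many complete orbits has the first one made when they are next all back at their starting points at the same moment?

The first common completion time is the LCM of the periods.
65 = 5 × 13
10 = 2 × 5
LCM(65, 10) = 2 × 5 × 13 = 130.
Orbits for period 65: 130 / 65 = 2.

2 orbits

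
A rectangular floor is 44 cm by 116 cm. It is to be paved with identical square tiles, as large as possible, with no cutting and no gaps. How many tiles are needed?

319

Tile side = gcd(44, 116).
44 = 2^2 × 11
116 = 2^2 × 29
gcd(44, 116) = 2^2 = 4.
Tiles: (44/4) × (116/4) = 11 × 29 = 319.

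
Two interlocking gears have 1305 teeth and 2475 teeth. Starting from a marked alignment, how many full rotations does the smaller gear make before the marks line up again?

The first common completion time is the LCM of the periods.
1305 = 3^2 × 5 × 29
2475 = 3^2 × 5^2 × 11
LCM(1305, 2475) = 3^2 × 5^2 × 11 × 29 = 71775.
Rotations for period 1305: 71775 / 1305 = 55.

55 rotations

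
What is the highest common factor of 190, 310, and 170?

190 = 2 × 5 × 19
310 = 2 × 5 × 31
170 = 2 × 5 × 17
gcd(190, 310, 170) = 2 × 5 = 10.

10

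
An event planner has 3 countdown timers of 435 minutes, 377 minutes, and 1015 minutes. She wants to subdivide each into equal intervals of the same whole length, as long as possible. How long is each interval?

The interval must divide each timer length; the longest such is the gcd.
435 = 3 × 5 × 29
377 = 13 × 29
1015 = 5 × 7 × 29
gcd(435, 377, 1015) = 29.

29 minutes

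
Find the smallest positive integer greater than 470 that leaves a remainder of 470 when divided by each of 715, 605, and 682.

N − 470 must be a common multiple of 715, 605, and 682.
715 = 5 × 11 × 13
605 = 5 × 11^2
682 = 2 × 11 × 31
LCM(715, 605, 682) = 2 × 5 × 11^2 × 13 × 31 = 487630.
Smallest N > 470 is LCM + 470 = 487630 + 470 = 488100.

488100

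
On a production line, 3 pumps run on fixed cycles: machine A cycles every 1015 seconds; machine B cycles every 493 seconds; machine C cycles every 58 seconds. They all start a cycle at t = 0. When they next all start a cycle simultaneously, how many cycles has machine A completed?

They are all back at their starting positions together after one LCM of the periods.
1015 = 5 × 7 × 29
493 = 17 × 29
58 = 2 × 29
LCM(1015, 493, 58) = 2 × 5 × 7 × 17 × 29 = 34510.
Cycles for period 1015: 34510 / 1015 = 34.

34 cycles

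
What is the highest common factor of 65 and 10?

65 = 5 × 13
10 = 2 × 5
gcd(65, 10) = 5.

5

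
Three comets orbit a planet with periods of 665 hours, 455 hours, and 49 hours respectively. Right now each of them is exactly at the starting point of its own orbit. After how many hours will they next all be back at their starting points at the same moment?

60515 hours

They coincide at every common multiple of the periods; the first is the LCM.
665 = 5 × 7 × 19
455 = 5 × 7 × 13
49 = 7^2
LCM(665, 455, 49) = 5 × 7^2 × 13 × 19 = 60515.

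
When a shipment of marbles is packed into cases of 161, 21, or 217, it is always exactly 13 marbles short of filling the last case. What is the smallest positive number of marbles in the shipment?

14960

Being 13 short of a full case of size k means N ≡ −13 (mod k), i.e. N + 13 is a multiple of each size.
161 = 7 × 23
21 = 3 × 7
217 = 7 × 31
LCM(161, 21, 217) = 3 × 7 × 23 × 31 = 14973.
Smallest positive N is 14973 − 13 = 14960.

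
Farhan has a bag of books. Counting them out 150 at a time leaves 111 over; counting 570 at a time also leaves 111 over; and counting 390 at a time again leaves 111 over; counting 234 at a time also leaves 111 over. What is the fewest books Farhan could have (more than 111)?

N − 111 must be a common multiple of 150, 570, 390, and 234.
150 = 2 × 3 × 5^2
570 = 2 × 3 × 5 × 19
390 = 2 × 3 × 5 × 13
234 = 2 × 3^2 × 13
LCM(150, 570, 390, 234) = 2 × 3^2 × 5^2 × 13 × 19 = 111150.
Smallest N > 111 is LCM + 111 = 111150 + 111 = 111261.

111261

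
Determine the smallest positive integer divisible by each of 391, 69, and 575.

391 = 17 × 23
69 = 3 × 23
575 = 5^2 × 23
LCM(391, 69, 575) = 3 × 5^2 × 17 × 23 = 29325.

29325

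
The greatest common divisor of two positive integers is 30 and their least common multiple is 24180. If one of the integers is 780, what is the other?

For two integers, gcd × lcm = product, so the other is (30 × 24180) / 780 = 725400 / 780 = 930.

930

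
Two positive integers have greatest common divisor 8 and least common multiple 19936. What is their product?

For any two positive integers, gcd × lcm = product = 8 × 19936 = 159488.

159488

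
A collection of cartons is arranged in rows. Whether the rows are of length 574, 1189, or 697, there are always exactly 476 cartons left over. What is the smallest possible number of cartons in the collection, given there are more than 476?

N − 476 must be a common multiple of 574, 1189, and 697.
574 = 2 × 7 × 41
1189 = 29 × 41
697 = 17 × 41
LCM(574, 1189, 697) = 2 × 7 × 17 × 29 × 41 = 282982.
Smallest N > 476 is LCM + 476 = 282982 + 476 = 283458.

283458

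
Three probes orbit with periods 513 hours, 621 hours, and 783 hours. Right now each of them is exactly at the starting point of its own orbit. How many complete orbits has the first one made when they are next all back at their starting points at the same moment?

667 orbits

They are all back at their starting positions together after one LCM of the periods.
513 = 3^3 × 19
621 = 3^3 × 23
783 = 3^3 × 29
LCM(513, 621, 783) = 3^3 × 19 × 23 × 29 = 342171.
Orbits for period 513: 342171 / 513 = 667.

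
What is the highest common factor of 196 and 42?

14

196 = 2^2 × 7^2
42 = 2 × 3 × 7
gcd(196, 42) = 2 × 7 = 14.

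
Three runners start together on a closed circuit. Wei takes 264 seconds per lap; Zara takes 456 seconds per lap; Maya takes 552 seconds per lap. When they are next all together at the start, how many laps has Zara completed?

253 laps

All finish a whole number of cycles simultaneously at t = LCM of the periods.
264 = 2^3 × 3 × 11
456 = 2^3 × 3 × 19
552 = 2^3 × 3 × 23
LCM(264, 456, 552) = 2^3 × 3 × 11 × 19 × 23 = 115368.
Laps for period 456: 115368 / 456 = 253.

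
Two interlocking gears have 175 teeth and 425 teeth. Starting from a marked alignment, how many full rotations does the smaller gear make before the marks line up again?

They are all back at their starting positions together after one LCM of the periods.
175 = 5^2 × 7
425 = 5^2 × 17
LCM(175, 425) = 5^2 × 7 × 17 = 2975.
Rotations for period 175: 2975 / 175 = 17.

17 rotations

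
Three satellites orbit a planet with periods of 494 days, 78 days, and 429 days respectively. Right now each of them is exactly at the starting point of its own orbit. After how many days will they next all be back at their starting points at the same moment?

16302 days

We need the least common multiple of the intervals.
494 = 2 × 13 × 19
78 = 2 × 3 × 13
429 = 3 × 11 × 13
LCM(494, 78, 429) = 2 × 3 × 11 × 13 × 19 = 16302.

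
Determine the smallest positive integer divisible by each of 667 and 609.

14007

667 = 23 × 29
609 = 3 × 7 × 29
LCM(667, 609) = 3 × 7 × 23 × 29 = 14007.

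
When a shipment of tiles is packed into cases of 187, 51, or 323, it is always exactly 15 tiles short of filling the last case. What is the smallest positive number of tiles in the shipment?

Being 15 short of a full case of size k means N ≡ −15 (mod k), i.e. N + 15 is a multiple of each size.
187 = 11 × 17
51 = 3 × 17
323 = 17 × 19
LCM(187, 51, 323) = 3 × 11 × 17 × 19 = 10659.
Smallest positive N is 10659 − 15 = 10644.

10644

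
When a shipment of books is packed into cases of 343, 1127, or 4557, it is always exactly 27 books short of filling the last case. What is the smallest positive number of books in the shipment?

Being 27 short of a full case of size k means N ≡ −27 (mod k), i.e. N + 27 is a multiple of each size.
343 = 7^3
1127 = 7^2 × 23
4557 = 3 × 7^2 × 31
LCM(343, 1127, 4557) = 3 × 7^3 × 23 × 31 = 733677.
Smallest positive N is 733677 − 27 = 733650.

733650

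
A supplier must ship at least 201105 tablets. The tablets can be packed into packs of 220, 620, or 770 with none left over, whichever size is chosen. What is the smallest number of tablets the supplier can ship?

238700

The number of tablets must be a common multiple of 220, 620, and 770, so a multiple of their LCM.
220 = 2^2 × 5 × 11
620 = 2^2 × 5 × 31
770 = 2 × 5 × 7 × 11
LCM(220, 620, 770) = 2^2 × 5 × 7 × 11 × 31 = 47740.
Smallest multiple of 47740 that is ≥ 201105: ⌈201105/47740⌉ × 47740 = 5 × 47740 = 238700.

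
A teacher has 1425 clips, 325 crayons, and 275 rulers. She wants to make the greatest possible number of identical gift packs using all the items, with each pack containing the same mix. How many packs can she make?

The pack count must divide each quantity, so the greatest is gcd(1425, 325, 275).
1425 = 3 × 5^2 × 19
325 = 5^2 × 13
275 = 5^2 × 11
gcd(1425, 325, 275) = 5^2 = 25.

25 packs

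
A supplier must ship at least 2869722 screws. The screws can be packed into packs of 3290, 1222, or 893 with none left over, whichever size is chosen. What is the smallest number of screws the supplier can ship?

The number of screws must be a common multiple of 3290, 1222, and 893, so a multiple of their LCM.
3290 = 2 × 5 × 7 × 47
1222 = 2 × 13 × 47
893 = 19 × 47
LCM(3290, 1222, 893) = 2 × 5 × 7 × 13 × 19 × 47 = 812630.
Smallest multiple of 812630 that is ≥ 2869722: ⌈2869722/812630⌉ × 812630 = 4 × 812630 = 3250520.

3250520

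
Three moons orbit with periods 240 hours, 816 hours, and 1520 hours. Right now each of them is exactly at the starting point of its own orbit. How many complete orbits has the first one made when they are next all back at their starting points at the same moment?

323 orbits

All finish a whole number of cycles simultaneously at t = LCM of the periods.
240 = 2^4 × 3 × 5
816 = 2^4 × 3 × 17
1520 = 2^4 × 5 × 19
LCM(240, 816, 1520) = 2^4 × 3 × 5 × 17 × 19 = 77520.
Orbits for period 240: 77520 / 240 = 323.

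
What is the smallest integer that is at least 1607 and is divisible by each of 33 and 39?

1716

The integer must be a common multiple of 33 and 39, so a multiple of their LCM.
33 = 3 × 11
39 = 3 × 13
LCM(33, 39) = 3 × 11 × 13 = 429.
Smallest multiple of 429 that is ≥ 1607: ⌈1607/429⌉ × 429 = 4 × 429 = 1716.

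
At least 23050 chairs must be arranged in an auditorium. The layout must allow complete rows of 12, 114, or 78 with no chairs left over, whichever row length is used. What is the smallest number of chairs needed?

23712

The number of chairs must be a common multiple of 12, 114, and 78, so a multiple of their LCM.
12 = 2^2 × 3
114 = 2 × 3 × 19
78 = 2 × 3 × 13
LCM(12, 114, 78) = 2^2 × 3 × 13 × 19 = 2964.
Smallest multiple of 2964 that is ≥ 23050: ⌈23050/2964⌉ × 2964 = 8 × 2964 = 23712.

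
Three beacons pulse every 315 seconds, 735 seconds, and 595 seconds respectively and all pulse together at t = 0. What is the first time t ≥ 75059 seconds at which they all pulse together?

112455 seconds

Joint pulses occur at multiples of LCM(315, 735, 595).
315 = 3^2 × 5 × 7
735 = 3 × 5 × 7^2
595 = 5 × 7 × 17
LCM(315, 735, 595) = 3^2 × 5 × 7^2 × 17 = 37485.
Smallest multiple of 37485 that is ≥ 75059: ⌈75059/37485⌉ × 37485 = 3 × 37485 = 112455.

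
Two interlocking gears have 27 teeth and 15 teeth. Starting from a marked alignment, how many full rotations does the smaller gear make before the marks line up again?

The first common completion time is the LCM of the periods.
27 = 3^3
15 = 3 × 5
LCM(27, 15) = 3^3 × 5 = 135.
Rotations for period 15: 135 / 15 = 9.

9 rotations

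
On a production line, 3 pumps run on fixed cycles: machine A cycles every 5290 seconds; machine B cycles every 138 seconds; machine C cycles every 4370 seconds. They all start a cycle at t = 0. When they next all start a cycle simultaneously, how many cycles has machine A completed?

57 cycles

All finish a whole number of cycles simultaneously at t = LCM of the periods.
5290 = 2 × 5 × 23^2
138 = 2 × 3 × 23
4370 = 2 × 5 × 19 × 23
LCM(5290, 138, 4370) = 2 × 3 × 5 × 19 × 23^2 = 301530.
Cycles for period 5290: 301530 / 5290 = 57.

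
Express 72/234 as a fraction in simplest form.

72 = 2^3 × 3^2
234 = 2 × 3^2 × 13
gcd(72, 234) = 2 × 3^2 = 18.
Divide numerator and denominator by 18: 72/234 = 4/13.

4/13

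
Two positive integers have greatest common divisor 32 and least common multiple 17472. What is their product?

559104

For any two positive integers, gcd × lcm = product = 32 × 17472 = 559104.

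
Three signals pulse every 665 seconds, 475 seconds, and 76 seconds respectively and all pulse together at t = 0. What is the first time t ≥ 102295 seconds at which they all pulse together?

106400 seconds

Joint pulses occur at multiples of LCM(665, 475, 76).
665 = 5 × 7 × 19
475 = 5^2 × 19
76 = 2^2 × 19
LCM(665, 475, 76) = 2^2 × 5^2 × 7 × 19 = 13300.
Smallest multiple of 13300 that is ≥ 102295: ⌈102295/13300⌉ × 13300 = 8 × 13300 = 106400.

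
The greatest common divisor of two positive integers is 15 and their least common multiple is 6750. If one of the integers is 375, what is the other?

For two integers, gcd × lcm = product, so the other is (15 × 6750) / 375 = 101250 / 375 = 270.

270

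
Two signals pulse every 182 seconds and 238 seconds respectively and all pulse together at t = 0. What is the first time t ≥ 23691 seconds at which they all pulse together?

Joint pulses occur at multiples of LCM(182, 238).
182 = 2 × 7 × 13
238 = 2 × 7 × 17
LCM(182, 238) = 2 × 7 × 13 × 17 = 3094.
Smallest multiple of 3094 that is ≥ 23691: ⌈23691/3094⌉ × 3094 = 8 × 3094 = 24752.

24752 seconds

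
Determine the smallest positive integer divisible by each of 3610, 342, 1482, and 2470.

422370

3610 = 2 × 5 × 19^2
342 = 2 × 3^2 × 19
1482 = 2 × 3 × 13 × 19
2470 = 2 × 5 × 13 × 19
LCM(3610, 342, 1482, 2470) = 2 × 3^2 × 5 × 13 × 19^2 = 422370.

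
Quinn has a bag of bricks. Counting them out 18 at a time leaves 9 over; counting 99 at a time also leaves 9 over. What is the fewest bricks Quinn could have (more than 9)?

207

N − 9 must be a common multiple of 18 and 99.
18 = 2 × 3^2
99 = 3^2 × 11
LCM(18, 99) = 2 × 3^2 × 11 = 198.
Smallest N > 9 is LCM + 9 = 198 + 9 = 207.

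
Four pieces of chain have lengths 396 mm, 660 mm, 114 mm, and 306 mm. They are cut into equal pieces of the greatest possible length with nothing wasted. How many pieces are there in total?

Piece length = gcd(396, 660, 114, 306).
396 = 2^2 × 3^2 × 11
660 = 2^2 × 3 × 5 × 11
114 = 2 × 3 × 19
306 = 2 × 3^2 × 17
gcd(396, 660, 114, 306) = 2 × 3 = 6.
Total pieces = 396/6 + 660/6 + 114/6 + 306/6 = 66 + 110 + 19 + 51 = 246.

246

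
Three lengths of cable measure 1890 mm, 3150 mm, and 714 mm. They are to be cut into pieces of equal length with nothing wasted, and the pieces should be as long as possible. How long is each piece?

Each piece length must divide every original length, so the longest possible is gcd(1890, 3150, 714).
1890 = 2 × 3^3 × 5 × 7
3150 = 2 × 3^2 × 5^2 × 7
714 = 2 × 3 × 7 × 17
gcd(1890, 3150, 714) = 2 × 3 × 7 = 42.

42 mm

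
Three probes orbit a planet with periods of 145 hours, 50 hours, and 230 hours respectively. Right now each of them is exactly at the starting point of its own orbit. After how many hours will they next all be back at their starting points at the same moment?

We need the least common multiple of the intervals.
145 = 5 × 29
50 = 2 × 5^2
230 = 2 × 5 × 23
LCM(145, 50, 230) = 2 × 5^2 × 23 × 29 = 33350.

33350 hours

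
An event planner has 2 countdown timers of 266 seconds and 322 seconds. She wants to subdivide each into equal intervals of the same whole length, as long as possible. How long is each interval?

The interval must divide each timer length; the longest such is the gcd.
266 = 2 × 7 × 19
322 = 2 × 7 × 23
gcd(266, 322) = 2 × 7 = 14.

14 seconds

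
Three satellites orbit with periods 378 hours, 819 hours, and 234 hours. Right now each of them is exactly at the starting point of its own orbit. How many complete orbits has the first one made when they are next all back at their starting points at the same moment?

They are all back at their starting positions together after one LCM of the periods.
378 = 2 × 3^3 × 7
819 = 3^2 × 7 × 13
234 = 2 × 3^2 × 13
LCM(378, 819, 234) = 2 × 3^3 × 7 × 13 = 4914.
Orbits for period 378: 4914 / 378 = 13.

13 orbits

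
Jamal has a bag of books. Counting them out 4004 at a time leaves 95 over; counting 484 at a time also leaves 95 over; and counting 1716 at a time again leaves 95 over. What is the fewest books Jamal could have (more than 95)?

N − 95 must be a common multiple of 4004, 484, and 1716.
4004 = 2^2 × 7 × 11 × 13
484 = 2^2 × 11^2
1716 = 2^2 × 3 × 11 × 13
LCM(4004, 484, 1716) = 2^2 × 3 × 7 × 11^2 × 13 = 132132.
Smallest N > 95 is LCM + 95 = 132132 + 95 = 132227.

132227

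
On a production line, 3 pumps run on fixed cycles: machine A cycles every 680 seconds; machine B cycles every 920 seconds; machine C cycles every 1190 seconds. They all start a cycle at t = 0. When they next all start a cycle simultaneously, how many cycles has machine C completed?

All finish a whole number of cycles simultaneously at t = LCM of the periods.
680 = 2^3 × 5 × 17
920 = 2^3 × 5 × 23
1190 = 2 × 5 × 7 × 17
LCM(680, 920, 1190) = 2^3 × 5 × 7 × 17 × 23 = 109480.
Cycles for period 1190: 109480 / 1190 = 92.

92 cycles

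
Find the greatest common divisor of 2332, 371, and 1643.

2332 = 2^2 × 11 × 53
371 = 7 × 53
1643 = 31 × 53
gcd(2332, 371, 1643) = 53.

53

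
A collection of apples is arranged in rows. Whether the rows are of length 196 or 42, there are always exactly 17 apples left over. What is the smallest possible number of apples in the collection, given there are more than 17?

N − 17 must be a common multiple of 196 and 42.
196 = 2^2 × 7^2
42 = 2 × 3 × 7
LCM(196, 42) = 2^2 × 3 × 7^2 = 588.
Smallest N > 17 is LCM + 17 = 588 + 17 = 605.

605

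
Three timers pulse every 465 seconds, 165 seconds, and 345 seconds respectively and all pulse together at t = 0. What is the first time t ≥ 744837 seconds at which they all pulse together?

823515 seconds

Joint pulses occur at multiples of LCM(465, 165, 345).
465 = 3 × 5 × 31
165 = 3 × 5 × 11
345 = 3 × 5 × 23
LCM(465, 165, 345) = 3 × 5 × 11 × 23 × 31 = 117645.
Smallest multiple of 117645 that is ≥ 744837: ⌈744837/117645⌉ × 117645 = 7 × 117645 = 823515.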